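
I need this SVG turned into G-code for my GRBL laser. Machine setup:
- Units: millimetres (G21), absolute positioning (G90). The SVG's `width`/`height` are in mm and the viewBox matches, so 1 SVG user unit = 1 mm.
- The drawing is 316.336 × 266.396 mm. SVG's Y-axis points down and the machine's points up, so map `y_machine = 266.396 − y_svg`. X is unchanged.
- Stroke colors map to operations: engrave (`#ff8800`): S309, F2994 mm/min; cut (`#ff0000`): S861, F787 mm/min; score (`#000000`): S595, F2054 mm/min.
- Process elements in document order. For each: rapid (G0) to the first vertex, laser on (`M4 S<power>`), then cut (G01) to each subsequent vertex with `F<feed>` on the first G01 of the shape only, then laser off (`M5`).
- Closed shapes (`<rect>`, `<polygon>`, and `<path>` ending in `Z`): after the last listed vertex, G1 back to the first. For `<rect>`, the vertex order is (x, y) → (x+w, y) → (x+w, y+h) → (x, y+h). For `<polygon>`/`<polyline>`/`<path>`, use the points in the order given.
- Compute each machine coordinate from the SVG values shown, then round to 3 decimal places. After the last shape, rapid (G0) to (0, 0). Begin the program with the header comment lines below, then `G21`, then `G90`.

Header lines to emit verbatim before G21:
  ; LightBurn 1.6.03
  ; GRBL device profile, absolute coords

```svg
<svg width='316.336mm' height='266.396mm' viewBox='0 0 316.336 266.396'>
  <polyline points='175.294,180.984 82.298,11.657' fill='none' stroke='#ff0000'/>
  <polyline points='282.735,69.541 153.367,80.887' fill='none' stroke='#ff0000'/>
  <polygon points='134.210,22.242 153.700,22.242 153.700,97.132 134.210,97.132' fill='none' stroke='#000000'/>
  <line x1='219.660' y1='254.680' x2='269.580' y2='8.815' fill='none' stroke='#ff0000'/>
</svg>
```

; LightBurn 1.6.03
; GRBL device profile, absolute coords
G21
G90
G0 X175.294 Y85.412
M4 S861
G01 X82.298 Y254.739 F787
M5
G0 X282.735 Y196.855
M4 S861
G01 X153.367 Y185.509 F787
M5
G0 X134.210 Y244.154
M4 S595
G01 X153.700 Y244.154 F2054
G01 X153.700 Y169.264
G01 X134.210 Y169.264
G01 X134.210 Y244.154
M5
G0 X219.660 Y11.716
M4 S861
G01 X269.580 Y257.581 F787
M5
G0 X0.000 Y0.000

1 u = 1 mm; y_m = 266.396 − y.

[1] `<polyline>` line segment, #ff0000→cut S861 F787: (175.294,85.412) → (82.298,254.739)

[2] `<polyline>` line segment, #ff0000→cut S861 F787: (282.735,196.855) → (153.367,185.509)

[3] `<polygon>` rectangle, #000000→score S595 F2054: (134.210,244.154) → (153.700,244.154) → (153.700,169.264) → (134.210,169.264) → (134.210,244.154) (closed)

[4] `<line>` line segment, #ff0000→cut S861 F787: (219.660,11.716) → (269.580,257.581)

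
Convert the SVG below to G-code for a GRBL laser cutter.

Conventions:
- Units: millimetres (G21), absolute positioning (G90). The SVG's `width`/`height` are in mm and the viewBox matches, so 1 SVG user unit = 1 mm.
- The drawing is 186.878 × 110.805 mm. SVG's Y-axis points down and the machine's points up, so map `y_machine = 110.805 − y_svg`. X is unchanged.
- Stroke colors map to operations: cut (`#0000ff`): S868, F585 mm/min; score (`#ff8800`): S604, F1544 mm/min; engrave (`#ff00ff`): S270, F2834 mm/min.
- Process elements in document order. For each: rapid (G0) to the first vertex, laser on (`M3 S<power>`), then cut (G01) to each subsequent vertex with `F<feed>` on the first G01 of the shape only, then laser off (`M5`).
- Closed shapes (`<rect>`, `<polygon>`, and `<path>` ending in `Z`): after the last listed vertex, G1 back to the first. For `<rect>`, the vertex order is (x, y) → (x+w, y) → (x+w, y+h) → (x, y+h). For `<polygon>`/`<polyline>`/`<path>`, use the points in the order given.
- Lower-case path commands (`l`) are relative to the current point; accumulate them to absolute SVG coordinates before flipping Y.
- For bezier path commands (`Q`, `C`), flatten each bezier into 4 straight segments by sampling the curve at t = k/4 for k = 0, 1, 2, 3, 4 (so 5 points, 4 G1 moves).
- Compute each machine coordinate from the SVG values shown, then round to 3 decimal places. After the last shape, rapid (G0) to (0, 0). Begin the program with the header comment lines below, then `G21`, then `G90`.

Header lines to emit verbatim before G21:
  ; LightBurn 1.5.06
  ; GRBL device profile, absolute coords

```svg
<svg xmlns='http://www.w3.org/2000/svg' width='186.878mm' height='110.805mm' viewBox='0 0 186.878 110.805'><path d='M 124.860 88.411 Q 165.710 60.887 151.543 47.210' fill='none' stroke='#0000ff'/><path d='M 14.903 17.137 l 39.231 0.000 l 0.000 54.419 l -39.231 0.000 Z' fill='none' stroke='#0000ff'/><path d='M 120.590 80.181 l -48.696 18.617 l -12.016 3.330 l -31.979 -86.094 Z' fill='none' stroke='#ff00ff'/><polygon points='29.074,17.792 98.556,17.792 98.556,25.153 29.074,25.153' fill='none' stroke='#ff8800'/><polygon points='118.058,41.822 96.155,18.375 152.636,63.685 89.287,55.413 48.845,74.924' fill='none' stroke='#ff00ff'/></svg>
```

; LightBurn 1.5.06
; GRBL device profile, absolute coords
G21
G90
G0 X124.860 Y22.394
M3 S868
G01 X141.846 Y35.291 F585
G01 X151.956 Y46.456
G01 X155.188 Y55.891
G01 X151.543 Y63.595
M5
G0 X14.903 Y93.668
M3 S868
G01 X54.134 Y93.668 F585
G01 X54.134 Y39.249
G01 X14.903 Y39.249
G01 X14.903 Y93.668
M5
G0 X120.590 Y30.624
M3 S270
G01 X71.894 Y12.007 F2834
G01 X59.878 Y8.677
G01 X27.899 Y94.771
G01 X120.590 Y30.624
M5
G0 X29.074 Y93.013
M3 S604
G01 X98.556 Y93.013 F1544
G01 X98.556 Y85.652
G01 X29.074 Y85.652
G01 X29.074 Y93.013
M5
G0 X118.058 Y68.983
M3 S270
G01 X96.155 Y92.430 F2834
G01 X152.636 Y47.120
G01 X89.287 Y55.392
G01 X48.845 Y35.881
G01 X118.058 Y68.983
M5
G0 X0.000 Y0.000

viewBox `0 0 186.878 110.805` with mm width/height → 1 unit = 1 mm. Flip: y_m = 110.805 − y_svg.

**Shape 1** — `<path>` quadratic bezier, stroke `#0000ff` → cut (S868, F585). Control points (SVG): P0=(124.860,88.411), P1=(165.710,60.887), P2=(151.543,47.210); sampled at t=k/4. Machine vertices: (124.860,22.394) → (141.846,35.291) → (151.956,46.456) → (155.188,55.891) → (151.543,63.595). Open path.

**Shape 2** — `<path>` rectangle, stroke `#0000ff` → cut (S868, F585). Machine vertices: (14.903,93.668) → (54.134,93.668) → (54.134,39.249) → (14.903,39.249) → (14.903,93.668). Closed: final G1 returns to the first vertex.

**Shape 3** — `<path>` closed polygon, stroke `#ff00ff` → engrave (S270, F2834). Machine vertices: (120.590,30.624) → (71.894,12.007) → (59.878,8.677) → (27.899,94.771) → (120.590,30.624). Closed: final G1 returns to the first vertex.

**Shape 4** — `<polygon>` rectangle, stroke `#ff8800` → score (S604, F1544). Machine vertices: (29.074,93.013) → (98.556,93.013) → (98.556,85.652) → (29.074,85.652) → (29.074,93.013). Closed: final G1 returns to the first vertex.

**Shape 5** — `<polygon>` closed polygon, stroke `#ff00ff` → engrave (S270, F2834). Machine vertices: (118.058,68.983) → (96.155,92.430) → (152.636,47.120) → (89.287,55.392) → (48.845,35.881) → (118.058,68.983). Closed: final G1 returns to the first vertex.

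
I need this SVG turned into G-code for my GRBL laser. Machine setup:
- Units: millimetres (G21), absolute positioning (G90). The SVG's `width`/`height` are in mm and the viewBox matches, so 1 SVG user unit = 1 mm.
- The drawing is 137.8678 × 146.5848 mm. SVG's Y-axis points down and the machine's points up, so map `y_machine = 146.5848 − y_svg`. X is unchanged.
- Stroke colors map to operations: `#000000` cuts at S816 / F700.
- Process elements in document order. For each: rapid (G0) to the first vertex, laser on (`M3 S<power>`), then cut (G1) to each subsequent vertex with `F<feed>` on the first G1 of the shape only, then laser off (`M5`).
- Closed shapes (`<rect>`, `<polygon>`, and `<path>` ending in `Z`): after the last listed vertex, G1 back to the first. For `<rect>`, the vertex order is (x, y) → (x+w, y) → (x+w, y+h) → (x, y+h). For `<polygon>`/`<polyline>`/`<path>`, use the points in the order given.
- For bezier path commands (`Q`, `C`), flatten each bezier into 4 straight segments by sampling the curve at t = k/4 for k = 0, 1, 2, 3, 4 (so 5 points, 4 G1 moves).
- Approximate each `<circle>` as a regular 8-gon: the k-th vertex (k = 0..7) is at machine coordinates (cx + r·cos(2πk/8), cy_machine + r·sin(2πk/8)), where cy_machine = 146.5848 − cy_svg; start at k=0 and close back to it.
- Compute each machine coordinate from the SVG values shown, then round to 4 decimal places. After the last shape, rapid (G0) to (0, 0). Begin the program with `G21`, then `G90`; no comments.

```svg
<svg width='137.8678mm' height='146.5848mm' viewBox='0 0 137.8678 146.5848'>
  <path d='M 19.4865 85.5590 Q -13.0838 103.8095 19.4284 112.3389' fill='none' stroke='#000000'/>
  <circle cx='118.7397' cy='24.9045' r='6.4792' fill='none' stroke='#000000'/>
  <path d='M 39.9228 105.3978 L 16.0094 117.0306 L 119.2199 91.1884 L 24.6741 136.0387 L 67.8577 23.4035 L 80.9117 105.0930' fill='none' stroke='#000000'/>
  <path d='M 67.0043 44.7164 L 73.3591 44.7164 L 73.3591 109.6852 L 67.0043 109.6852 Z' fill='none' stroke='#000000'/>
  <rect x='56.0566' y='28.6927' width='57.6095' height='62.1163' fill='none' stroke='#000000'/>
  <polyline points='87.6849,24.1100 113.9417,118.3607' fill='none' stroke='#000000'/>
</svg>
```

G21
G90
G0 X19.4865 Y61.0258
M3 S816
G1 X7.2690 Y52.5081 F700
G1 X3.1868 Y45.2056
G1 X7.2400 Y39.1182
G1 X19.4284 Y34.2459
M5
G0 X125.2189 Y121.6803
M3 S816
G1 X123.3212 Y126.2618 F700
G1 X118.7397 Y128.1595
G1 X114.1582 Y126.2618
G1 X112.2605 Y121.6803
G1 X114.1582 Y117.0988
G1 X118.7397 Y115.2011
G1 X123.3212 Y117.0988
G1 X125.2189 Y121.6803
M5
G0 X39.9228 Y41.1870
M3 S816
G1 X16.0094 Y29.5542 F700
G1 X119.2199 Y55.3964
G1 X24.6741 Y10.5461
G1 X67.8577 Y123.1813
G1 X80.9117 Y41.4918
M5
G0 X67.0043 Y101.8684
M3 S816
G1 X73.3591 Y101.8684 F700
G1 X73.3591 Y36.8996
G1 X67.0043 Y36.8996
G1 X67.0043 Y101.8684
M5
G0 X56.0566 Y117.8921
M3 S816
G1 X113.6661 Y117.8921 F700
G1 X113.6661 Y55.7758
G1 X56.0566 Y55.7758
G1 X56.0566 Y117.8921
M5
G0 X87.6849 Y122.4748
M3 S816
G1 X113.9417 Y28.2241 F700
M5
G0 X0.0000 Y0.0000

Since the viewBox matches the mm dimensions, user units are millimetres directly. The only transform is the Y-flip y_m = 146.5848 − y_svg.

Shape 1 is a quadratic bezier drawn with `<path>`. Its stroke #000000 means cut at S816, F700. After flipping Y the toolpath is (19.4865,61.0258) → (7.2690,52.5081) → (3.1868,45.2056) → (7.2400,39.1182) → (19.4284,34.2459).

Shape 2 is a circle drawn with `<circle>`. Its stroke #000000 means cut at S816, F700. After flipping Y the toolpath is (125.2189,121.6803) → (123.3212,126.2618) → (118.7397,128.1595) → (114.1582,126.2618) → (112.2605,121.6803) → (114.1582,117.0988) → (118.7397,115.2011) → (123.3212,117.0988) → (125.2189,121.6803), returning to the start.

Shape 3 is a open polyline drawn with `<path>`. Its stroke #000000 means cut at S816, F700. After flipping Y the toolpath is (39.9228,41.1870) → (16.0094,29.5542) → (119.2199,55.3964) → (24.6741,10.5461) → (67.8577,123.1813) → (80.9117,41.4918).

Shape 4 is a rectangle drawn with `<path>`. Its stroke #000000 means cut at S816, F700. After flipping Y the toolpath is (67.0043,101.8684) → (73.3591,101.8684) → (73.3591,36.8996) → (67.0043,36.8996) → (67.0043,101.8684), returning to the start.

Shape 5 is a rectangle drawn with `<rect>`. Its stroke #000000 means cut at S816, F700. After flipping Y the toolpath is (56.0566,117.8921) → (113.6661,117.8921) → (113.6661,55.7758) → (56.0566,55.7758) → (56.0566,117.8921), returning to the start.

Shape 6 is a line segment drawn with `<polyline>`. Its stroke #000000 means cut at S816, F700. After flipping Y the toolpath is (87.6849,122.4748) → (113.9417,28.2241).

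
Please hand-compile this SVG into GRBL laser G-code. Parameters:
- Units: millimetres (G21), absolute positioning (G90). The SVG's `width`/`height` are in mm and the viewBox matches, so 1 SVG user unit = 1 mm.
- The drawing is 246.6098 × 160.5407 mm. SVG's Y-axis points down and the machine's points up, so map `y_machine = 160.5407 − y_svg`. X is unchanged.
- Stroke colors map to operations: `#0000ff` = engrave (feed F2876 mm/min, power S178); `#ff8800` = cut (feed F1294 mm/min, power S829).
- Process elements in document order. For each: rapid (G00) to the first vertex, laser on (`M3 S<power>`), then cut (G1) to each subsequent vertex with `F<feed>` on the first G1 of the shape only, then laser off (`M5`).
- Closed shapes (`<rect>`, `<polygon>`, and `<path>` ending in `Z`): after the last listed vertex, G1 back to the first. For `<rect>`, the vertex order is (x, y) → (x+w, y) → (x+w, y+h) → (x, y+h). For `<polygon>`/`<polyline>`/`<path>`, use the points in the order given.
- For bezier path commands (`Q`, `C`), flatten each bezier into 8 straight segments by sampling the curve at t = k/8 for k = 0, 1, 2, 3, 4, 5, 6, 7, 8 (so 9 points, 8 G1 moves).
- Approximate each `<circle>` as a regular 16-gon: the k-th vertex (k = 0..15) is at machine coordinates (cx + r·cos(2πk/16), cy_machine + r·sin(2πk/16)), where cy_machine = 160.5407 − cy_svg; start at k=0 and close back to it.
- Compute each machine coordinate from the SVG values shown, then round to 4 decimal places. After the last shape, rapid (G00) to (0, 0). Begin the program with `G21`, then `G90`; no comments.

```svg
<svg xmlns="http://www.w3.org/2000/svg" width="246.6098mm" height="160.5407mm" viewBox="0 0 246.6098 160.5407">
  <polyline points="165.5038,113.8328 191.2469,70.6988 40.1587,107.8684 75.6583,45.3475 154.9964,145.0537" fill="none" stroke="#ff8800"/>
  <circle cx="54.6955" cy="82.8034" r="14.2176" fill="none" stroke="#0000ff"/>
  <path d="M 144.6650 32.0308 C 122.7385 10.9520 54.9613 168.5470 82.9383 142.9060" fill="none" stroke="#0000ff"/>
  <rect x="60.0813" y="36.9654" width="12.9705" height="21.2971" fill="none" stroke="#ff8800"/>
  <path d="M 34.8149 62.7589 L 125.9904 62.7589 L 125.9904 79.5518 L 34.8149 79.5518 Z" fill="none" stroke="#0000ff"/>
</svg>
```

1 u = 1 mm; y_m = 160.5407 − y.

[1] `<polyline>` open polyline, #ff8800→cut S829 F1294: (165.5038,46.7079) → (191.2469,89.8419) → (40.1587,52.6723) → (75.6583,115.1932) → (154.9964,15.4870)

[2] `<circle>` circle, #0000ff→engrave S178 F2876: (68.9131,77.7373) → (67.8308,83.1781) → (64.7489,87.7907) → (60.1363,90.8726) → (54.6955,91.9549) → (49.2547,90.8726) → (44.6421,87.7907) → (41.5602,83.1781) → (40.4779,77.7373) → (41.5602,72.2965) → (44.6421,67.6839) → (49.2547,64.6020) → (54.6955,63.5197) → (60.1363,64.6020) → (64.7489,67.6839) → (67.8308,72.2965) → (68.9131,77.7373) (closed)

[3] `<path>` cubic bezier, #0000ff→engrave S178 F2876: (144.6650,128.5099) → (134.5699,128.7460) → (121.8357,116.4725) → (108.1219,95.9306) → (95.0878,71.3615) → (84.3930,47.0062) → (77.6969,27.1059) → (76.6588,15.9017) → (82.9383,17.6347)

[4] `<rect>` rectangle, #ff8800→cut S829 F1294: (60.0813,123.5753) → (73.0518,123.5753) → (73.0518,102.2782) → (60.0813,102.2782) → (60.0813,123.5753) (closed)

[5] `<path>` rectangle, #0000ff→engrave S178 F2876: (34.8149,97.7818) → (125.9904,97.7818) → (125.9904,80.9889) → (34.8149,80.9889) → (34.8149,97.7818) (closed)

G21
G90
G00 X165.5038 Y46.7079
M3 S829
G1 X191.2469 Y89.8419 F1294
G1 X40.1587 Y52.6723
G1 X75.6583 Y115.1932
G1 X154.9964 Y15.4870
M5
G00 X68.9131 Y77.7373
M3 S178
G1 X67.8308 Y83.1781 F2876
G1 X64.7489 Y87.7907
G1 X60.1363 Y90.8726
G1 X54.6955 Y91.9549
G1 X49.2547 Y90.8726
G1 X44.6421 Y87.7907
G1 X41.5602 Y83.1781
G1 X40.4779 Y77.7373
G1 X41.5602 Y72.2965
G1 X44.6421 Y67.6839
G1 X49.2547 Y64.6020
G1 X54.6955 Y63.5197
G1 X60.1363 Y64.6020
G1 X64.7489 Y67.6839
G1 X67.8308 Y72.2965
G1 X68.9131 Y77.7373
M5
G00 X144.6650 Y128.5099
M3 S178
G1 X134.5699 Y128.7460 F2876
G1 X121.8357 Y116.4725
G1 X108.1219 Y95.9306
G1 X95.0878 Y71.3615
G1 X84.3930 Y47.0062
G1 X77.6969 Y27.1059
G1 X76.6588 Y15.9017
G1 X82.9383 Y17.6347
M5
G00 X60.0813 Y123.5753
M3 S829
G1 X73.0518 Y123.5753 F1294
G1 X73.0518 Y102.2782
G1 X60.0813 Y102.2782
G1 X60.0813 Y123.5753
M5
G00 X34.8149 Y97.7818
M3 S178
G1 X125.9904 Y97.7818 F2876
G1 X125.9904 Y80.9889
G1 X34.8149 Y80.9889
G1 X34.8149 Y97.7818
M5
G00 X0.0000 Y0.0000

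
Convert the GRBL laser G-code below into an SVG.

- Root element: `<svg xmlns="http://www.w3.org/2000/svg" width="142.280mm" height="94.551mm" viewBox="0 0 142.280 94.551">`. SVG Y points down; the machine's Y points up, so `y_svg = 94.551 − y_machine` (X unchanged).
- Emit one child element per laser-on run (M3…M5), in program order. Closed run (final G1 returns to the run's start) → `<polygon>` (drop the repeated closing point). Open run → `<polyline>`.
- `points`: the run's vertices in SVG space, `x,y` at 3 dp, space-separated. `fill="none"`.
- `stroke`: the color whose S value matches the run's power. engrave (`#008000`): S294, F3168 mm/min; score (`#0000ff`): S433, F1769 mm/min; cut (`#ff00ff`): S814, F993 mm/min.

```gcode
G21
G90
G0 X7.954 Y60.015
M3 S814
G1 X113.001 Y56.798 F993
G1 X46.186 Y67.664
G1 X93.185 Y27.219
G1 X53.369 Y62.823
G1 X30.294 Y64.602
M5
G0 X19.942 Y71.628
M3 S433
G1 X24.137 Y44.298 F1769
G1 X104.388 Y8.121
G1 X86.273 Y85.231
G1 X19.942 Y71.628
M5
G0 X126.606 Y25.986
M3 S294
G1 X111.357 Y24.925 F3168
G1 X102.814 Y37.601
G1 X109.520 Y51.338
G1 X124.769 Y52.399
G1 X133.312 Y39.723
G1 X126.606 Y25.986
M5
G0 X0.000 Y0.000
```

Each laser-on run becomes one SVG element. Flip Y back into SVG space with y_svg = 94.551 − y_machine.

Run 1: S814 ⇒ cut layer `#ff00ff`. The run is open, so emit a `<polyline>` with points (Y-flipped): 7.954,34.536 113.001,37.753 46.186,26.887 93.185,67.332 53.369,31.728 30.294,29.949.

Run 2: power S433 maps to stroke `#0000ff` (score). The run returns to its start, so emit a `<polygon>` with points (Y-flipped): 19.942,22.923 24.137,50.253 104.388,86.430 86.273,9.320.

Run 3: the run's S294 means `#008000` (engrave). The run returns to its start, so emit a `<polygon>` with points (Y-flipped): 126.606,68.565 111.357,69.626 102.814,56.950 109.520,43.213 124.769,42.152 133.312,54.828.

<svg xmlns="http://www.w3.org/2000/svg" width="142.280mm" height="94.551mm" viewBox="0 0 142.280 94.551">
  <polyline points="7.954,34.536 113.001,37.753 46.186,26.887 93.185,67.332 53.369,31.728 30.294,29.949" fill="none" stroke="#ff00ff"/>
  <polygon points="19.942,22.923 24.137,50.253 104.388,86.430 86.273,9.320" fill="none" stroke="#0000ff"/>
  <polygon points="126.606,68.565 111.357,69.626 102.814,56.950 109.520,43.213 124.769,42.152 133.312,54.828" fill="none" stroke="#008000"/>
</svg>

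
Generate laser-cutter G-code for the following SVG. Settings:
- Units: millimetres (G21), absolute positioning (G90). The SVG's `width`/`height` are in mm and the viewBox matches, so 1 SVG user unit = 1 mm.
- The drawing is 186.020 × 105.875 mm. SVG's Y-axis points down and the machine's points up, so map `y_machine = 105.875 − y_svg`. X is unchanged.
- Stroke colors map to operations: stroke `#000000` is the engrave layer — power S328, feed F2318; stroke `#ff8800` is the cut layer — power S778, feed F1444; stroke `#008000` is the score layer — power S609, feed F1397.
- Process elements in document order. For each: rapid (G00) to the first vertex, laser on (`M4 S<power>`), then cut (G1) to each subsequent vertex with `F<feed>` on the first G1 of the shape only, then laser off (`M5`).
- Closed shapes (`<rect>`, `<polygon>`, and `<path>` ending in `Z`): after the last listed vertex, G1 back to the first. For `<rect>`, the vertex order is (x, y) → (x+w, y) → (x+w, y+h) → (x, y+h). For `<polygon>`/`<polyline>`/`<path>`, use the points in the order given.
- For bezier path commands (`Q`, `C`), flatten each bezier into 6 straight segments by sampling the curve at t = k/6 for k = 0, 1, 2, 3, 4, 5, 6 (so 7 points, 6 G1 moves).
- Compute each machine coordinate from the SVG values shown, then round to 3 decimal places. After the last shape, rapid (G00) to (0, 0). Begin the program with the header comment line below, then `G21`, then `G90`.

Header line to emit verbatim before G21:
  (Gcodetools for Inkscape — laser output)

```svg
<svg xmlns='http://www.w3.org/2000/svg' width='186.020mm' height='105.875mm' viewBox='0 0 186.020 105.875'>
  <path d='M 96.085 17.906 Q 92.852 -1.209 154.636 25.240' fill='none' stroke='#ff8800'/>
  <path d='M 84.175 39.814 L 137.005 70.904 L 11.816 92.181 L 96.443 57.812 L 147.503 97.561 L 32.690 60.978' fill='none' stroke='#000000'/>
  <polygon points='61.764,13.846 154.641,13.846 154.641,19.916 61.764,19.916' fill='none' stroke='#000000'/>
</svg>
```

viewBox `0 0 186.020 105.875` with mm width/height → 1 unit = 1 mm. Flip: y_m = 105.875 − y_svg.

**Shape 1** — `<path>` quadratic bezier, stroke `#ff8800` → cut (S778, F1444). Control points (SVG): P0=(96.085,17.906), P1=(92.852,-1.209), P2=(154.636,25.240); sampled at t=k/6. Machine vertices: (96.085,87.969) → (96.813,93.075) → (101.154,95.650) → (109.106,95.693) → (120.671,93.205) → (135.847,88.186) → (154.636,80.635). Open path.

**Shape 2** — `<path>` open polyline, stroke `#000000` → engrave (S328, F2318). Machine vertices: (84.175,66.061) → (137.005,34.971) → (11.816,13.694) → (96.443,48.063) → (147.503,8.314) → (32.690,44.897). Open path.

**Shape 3** — `<polygon>` rectangle, stroke `#000000` → engrave (S328, F2318). Machine vertices: (61.764,92.029) → (154.641,92.029) → (154.641,85.959) → (61.764,85.959) → (61.764,92.029). Closed: final G1 returns to the first vertex.

(Gcodetools for Inkscape — laser output)
G21
G90
G00 X96.085 Y87.969
M4 S778
G1 X96.813 Y93.075 F1444
G1 X101.154 Y95.650
G1 X109.106 Y95.693
G1 X120.671 Y93.205
G1 X135.847 Y88.186
G1 X154.636 Y80.635
M5
G00 X84.175 Y66.061
M4 S328
G1 X137.005 Y34.971 F2318
G1 X11.816 Y13.694
G1 X96.443 Y48.063
G1 X147.503 Y8.314
G1 X32.690 Y44.897
M5
G00 X61.764 Y92.029
M4 S328
G1 X154.641 Y92.029 F2318
G1 X154.641 Y85.959
G1 X61.764 Y85.959
G1 X61.764 Y92.029
M5
G00 X0.000 Y0.000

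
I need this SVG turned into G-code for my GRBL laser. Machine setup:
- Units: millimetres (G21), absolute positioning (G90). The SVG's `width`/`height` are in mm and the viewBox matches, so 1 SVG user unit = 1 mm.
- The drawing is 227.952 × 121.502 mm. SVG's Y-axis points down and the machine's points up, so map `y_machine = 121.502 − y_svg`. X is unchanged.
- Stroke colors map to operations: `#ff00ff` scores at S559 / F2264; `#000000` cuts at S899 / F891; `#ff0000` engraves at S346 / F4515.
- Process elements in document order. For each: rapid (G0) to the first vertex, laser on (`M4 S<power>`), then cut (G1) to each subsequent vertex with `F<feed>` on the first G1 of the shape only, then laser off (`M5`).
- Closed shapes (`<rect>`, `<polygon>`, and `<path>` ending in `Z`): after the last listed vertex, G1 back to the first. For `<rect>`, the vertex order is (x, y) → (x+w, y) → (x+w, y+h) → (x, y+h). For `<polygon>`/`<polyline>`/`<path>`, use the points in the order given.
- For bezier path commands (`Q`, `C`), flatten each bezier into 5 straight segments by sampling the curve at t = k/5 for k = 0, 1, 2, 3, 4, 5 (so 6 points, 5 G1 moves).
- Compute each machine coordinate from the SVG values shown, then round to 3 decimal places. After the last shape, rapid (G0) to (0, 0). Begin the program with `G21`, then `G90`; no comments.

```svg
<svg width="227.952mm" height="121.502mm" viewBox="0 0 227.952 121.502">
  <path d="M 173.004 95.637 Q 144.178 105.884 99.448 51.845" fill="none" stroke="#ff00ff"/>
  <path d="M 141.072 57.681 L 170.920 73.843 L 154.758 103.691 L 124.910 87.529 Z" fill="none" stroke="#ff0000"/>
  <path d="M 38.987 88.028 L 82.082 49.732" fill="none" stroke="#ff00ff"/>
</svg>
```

Since the viewBox matches the mm dimensions, user units are millimetres directly. The only transform is the Y-flip y_m = 121.502 − y_svg.

Shape 1 is a quadratic bezier drawn with `<path>`. Its stroke #ff00ff means score at S559, F2264. After flipping Y the toolpath is (173.004,25.865) → (160.837,24.338) → (147.399,27.953) → (132.687,36.712) → (116.704,50.613) → (99.448,69.657).

Shape 2 is a regular polygon drawn with `<path>`. Its stroke #ff0000 means engrave at S346, F4515. After flipping Y the toolpath is (141.072,63.821) → (170.920,47.659) → (154.758,17.811) → (124.910,33.973) → (141.072,63.821), returning to the start.

Shape 3 is a line segment drawn with `<path>`. Its stroke #ff00ff means score at S559, F2264. After flipping Y the toolpath is (38.987,33.474) → (82.082,71.770).

G21
G90
G0 X173.004 Y25.865
M4 S559
G1 X160.837 Y24.338 F2264
G1 X147.399 Y27.953
G1 X132.687 Y36.712
G1 X116.704 Y50.613
G1 X99.448 Y69.657
M5
G0 X141.072 Y63.821
M4 S346
G1 X170.920 Y47.659 F4515
G1 X154.758 Y17.811
G1 X124.910 Y33.973
G1 X141.072 Y63.821
M5
G0 X38.987 Y33.474
M4 S559
G1 X82.082 Y71.770 F2264
M5
G0 X0.000 Y0.000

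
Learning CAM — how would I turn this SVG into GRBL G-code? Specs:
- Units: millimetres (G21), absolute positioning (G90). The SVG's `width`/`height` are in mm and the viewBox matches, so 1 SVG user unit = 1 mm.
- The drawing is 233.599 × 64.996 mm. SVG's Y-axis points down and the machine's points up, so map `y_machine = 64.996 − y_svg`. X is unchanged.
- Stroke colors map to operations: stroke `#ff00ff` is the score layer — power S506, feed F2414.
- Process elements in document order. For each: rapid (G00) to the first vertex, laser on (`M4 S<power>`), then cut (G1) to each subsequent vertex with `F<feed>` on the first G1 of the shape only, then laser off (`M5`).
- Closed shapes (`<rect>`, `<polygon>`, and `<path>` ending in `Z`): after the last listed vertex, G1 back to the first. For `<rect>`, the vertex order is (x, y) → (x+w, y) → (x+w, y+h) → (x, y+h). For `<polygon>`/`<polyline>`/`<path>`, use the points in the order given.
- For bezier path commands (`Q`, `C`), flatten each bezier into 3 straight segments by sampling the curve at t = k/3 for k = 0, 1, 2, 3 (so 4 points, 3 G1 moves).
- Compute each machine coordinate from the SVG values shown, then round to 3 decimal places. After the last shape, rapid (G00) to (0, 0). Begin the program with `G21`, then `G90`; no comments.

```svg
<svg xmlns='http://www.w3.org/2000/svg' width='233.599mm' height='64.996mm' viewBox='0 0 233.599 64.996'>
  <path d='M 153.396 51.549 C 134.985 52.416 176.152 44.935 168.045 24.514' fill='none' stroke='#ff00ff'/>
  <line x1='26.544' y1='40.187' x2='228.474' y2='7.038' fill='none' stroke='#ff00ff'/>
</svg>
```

G21
G90
G00 X153.396 Y13.447
M4 S506
G1 X150.813 Y15.533 F2414
G1 X163.759 Y24.204
G1 X168.045 Y40.482
M5
G00 X26.544 Y24.809
M4 S506
G1 X228.474 Y57.958 F2414
M5
G00 X0.000 Y0.000

Since the viewBox matches the mm dimensions, user units are millimetres directly. The only transform is the Y-flip y_m = 64.996 − y_svg.

Shape 1 is a cubic bezier drawn with `<path>`. Its stroke #ff00ff means score at S506, F2414. After flipping Y the toolpath is (153.396,13.447) → (150.813,15.533) → (163.759,24.204) → (168.045,40.482).

Shape 2 is a line segment drawn with `<line>`. Its stroke #ff00ff means score at S506, F2414. After flipping Y the toolpath is (26.544,24.809) → (228.474,57.958).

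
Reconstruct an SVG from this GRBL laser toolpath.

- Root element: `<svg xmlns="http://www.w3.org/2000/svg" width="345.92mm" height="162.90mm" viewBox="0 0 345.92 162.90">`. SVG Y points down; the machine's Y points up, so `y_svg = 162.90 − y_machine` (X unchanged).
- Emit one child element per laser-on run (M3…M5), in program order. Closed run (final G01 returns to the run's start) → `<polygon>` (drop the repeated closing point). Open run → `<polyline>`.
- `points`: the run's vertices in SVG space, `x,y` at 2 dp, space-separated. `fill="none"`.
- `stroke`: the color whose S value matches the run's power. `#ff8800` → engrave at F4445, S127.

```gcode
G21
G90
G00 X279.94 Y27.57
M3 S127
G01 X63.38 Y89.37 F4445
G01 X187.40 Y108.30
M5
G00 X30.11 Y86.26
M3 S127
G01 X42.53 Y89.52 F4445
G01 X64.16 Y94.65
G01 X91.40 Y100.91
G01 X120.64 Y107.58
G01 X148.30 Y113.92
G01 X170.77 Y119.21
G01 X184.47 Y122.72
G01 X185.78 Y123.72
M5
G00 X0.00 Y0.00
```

<svg xmlns="http://www.w3.org/2000/svg" width="345.92mm" height="162.90mm" viewBox="0 0 345.92 162.90">
  <polyline points="279.94,135.33 63.38,73.53 187.40,54.60" fill="none" stroke="#ff8800"/>
  <polyline points="30.11,76.64 42.53,73.38 64.16,68.25 91.40,61.99 120.64,55.32 148.30,48.98 170.77,43.69 184.47,40.18 185.78,39.18" fill="none" stroke="#ff8800"/>
</svg>

y_svg = 162.90 − y_m. Every run uses S127, so all elements get stroke `#ff8800` (engrave).

[1] open run; points: 279.94,135.33 63.38,73.53 187.40,54.60

[2] open run; points: 30.11,76.64 42.53,73.38 64.16,68.25 91.40,61.99 120.64,55.32 148.30,48.98 170.77,43.69 184.47,40.18 185.78,39.18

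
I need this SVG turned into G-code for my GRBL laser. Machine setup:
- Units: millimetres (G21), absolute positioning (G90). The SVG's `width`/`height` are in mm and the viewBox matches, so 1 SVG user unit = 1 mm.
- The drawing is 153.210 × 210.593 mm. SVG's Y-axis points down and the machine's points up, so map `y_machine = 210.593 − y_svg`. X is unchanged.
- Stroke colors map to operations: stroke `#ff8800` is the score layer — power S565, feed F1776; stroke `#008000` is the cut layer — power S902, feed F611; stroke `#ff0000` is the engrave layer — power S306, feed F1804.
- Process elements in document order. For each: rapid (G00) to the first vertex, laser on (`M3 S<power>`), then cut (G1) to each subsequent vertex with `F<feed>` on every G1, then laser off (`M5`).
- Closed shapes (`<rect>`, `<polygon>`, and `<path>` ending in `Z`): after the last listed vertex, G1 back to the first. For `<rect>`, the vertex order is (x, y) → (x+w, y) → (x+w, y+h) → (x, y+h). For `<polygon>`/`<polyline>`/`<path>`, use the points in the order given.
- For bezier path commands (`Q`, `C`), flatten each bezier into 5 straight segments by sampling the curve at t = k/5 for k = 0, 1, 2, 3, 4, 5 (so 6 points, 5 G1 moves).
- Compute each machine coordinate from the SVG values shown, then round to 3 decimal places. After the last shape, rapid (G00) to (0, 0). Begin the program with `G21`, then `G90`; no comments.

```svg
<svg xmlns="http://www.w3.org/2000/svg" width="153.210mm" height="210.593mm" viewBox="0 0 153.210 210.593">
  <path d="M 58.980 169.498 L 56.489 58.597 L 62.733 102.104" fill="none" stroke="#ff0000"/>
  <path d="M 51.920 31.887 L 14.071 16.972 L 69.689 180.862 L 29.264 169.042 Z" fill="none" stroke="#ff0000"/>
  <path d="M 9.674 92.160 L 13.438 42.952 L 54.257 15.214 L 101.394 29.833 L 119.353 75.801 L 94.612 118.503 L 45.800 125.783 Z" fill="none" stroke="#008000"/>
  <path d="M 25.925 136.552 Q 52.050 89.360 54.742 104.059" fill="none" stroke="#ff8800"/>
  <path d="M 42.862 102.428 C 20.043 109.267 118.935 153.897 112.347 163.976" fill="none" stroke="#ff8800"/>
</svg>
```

G21
G90
G00 X58.980 Y41.095
M3 S306
G1 X56.489 Y151.996 F1804
G1 X62.733 Y108.489 F1804
M5
G00 X51.920 Y178.706
M3 S306
G1 X14.071 Y193.621 F1804
G1 X69.689 Y29.731 F1804
G1 X29.264 Y41.551 F1804
G1 X51.920 Y178.706 F1804
M5
G00 X9.674 Y118.433
M3 S902
G1 X13.438 Y167.641 F611
G1 X54.257 Y195.379 F611
G1 X101.394 Y180.760 F611
G1 X119.353 Y134.792 F611
G1 X94.612 Y92.090 F611
G1 X45.800 Y84.810 F611
G1 X9.674 Y118.433 F611
M5
G00 X25.925 Y74.041
M3 S565
G1 X35.438 Y90.442 F1776
G1 X43.076 Y101.892 F1776
G1 X48.839 Y108.391 F1776
G1 X52.728 Y109.938 F1776
G1 X54.742 Y106.534 F1776
M5
G00 X42.862 Y108.165
M3 S565
G1 X41.958 Y100.105 F1776
G1 X59.360 Y86.448 F1776
G1 X84.162 Y70.666 F1776
G1 X105.460 Y56.232 F1776
G1 X112.347 Y46.617 F1776
M5
G00 X0.000 Y0.000

Since the viewBox matches the mm dimensions, user units are millimetres directly. The only transform is the Y-flip y_m = 210.593 − y_svg.

Shape 1 is a open polyline drawn with `<path>`. Its stroke #ff0000 means engrave at S306, F1804. After flipping Y the toolpath is (58.980,41.095) → (56.489,151.996) → (62.733,108.489).

Shape 2 is a closed polygon drawn with `<path>`. Its stroke #ff0000 means engrave at S306, F1804. After flipping Y the toolpath is (51.920,178.706) → (14.071,193.621) → (69.689,29.731) → (29.264,41.551) → (51.920,178.706), returning to the start.

Shape 3 is a regular polygon drawn with `<path>`. Its stroke #008000 means cut at S902, F611. After flipping Y the toolpath is (9.674,118.433) → (13.438,167.641) → (54.257,195.379) → (101.394,180.760) → (119.353,134.792) → (94.612,92.090) → (45.800,84.810) → (9.674,118.433), returning to the start.

Shape 4 is a quadratic bezier drawn with `<path>`. Its stroke #ff8800 means score at S565, F1776. After flipping Y the toolpath is (25.925,74.041) → (35.438,90.442) → (43.076,101.892) → (48.839,108.391) → (52.728,109.938) → (54.742,106.534).

Shape 5 is a cubic bezier drawn with `<path>`. Its stroke #ff8800 means score at S565, F1776. After flipping Y the toolpath is (42.862,108.165) → (41.958,100.105) → (59.360,86.448) → (84.162,70.666) → (105.460,56.232) → (112.347,46.617).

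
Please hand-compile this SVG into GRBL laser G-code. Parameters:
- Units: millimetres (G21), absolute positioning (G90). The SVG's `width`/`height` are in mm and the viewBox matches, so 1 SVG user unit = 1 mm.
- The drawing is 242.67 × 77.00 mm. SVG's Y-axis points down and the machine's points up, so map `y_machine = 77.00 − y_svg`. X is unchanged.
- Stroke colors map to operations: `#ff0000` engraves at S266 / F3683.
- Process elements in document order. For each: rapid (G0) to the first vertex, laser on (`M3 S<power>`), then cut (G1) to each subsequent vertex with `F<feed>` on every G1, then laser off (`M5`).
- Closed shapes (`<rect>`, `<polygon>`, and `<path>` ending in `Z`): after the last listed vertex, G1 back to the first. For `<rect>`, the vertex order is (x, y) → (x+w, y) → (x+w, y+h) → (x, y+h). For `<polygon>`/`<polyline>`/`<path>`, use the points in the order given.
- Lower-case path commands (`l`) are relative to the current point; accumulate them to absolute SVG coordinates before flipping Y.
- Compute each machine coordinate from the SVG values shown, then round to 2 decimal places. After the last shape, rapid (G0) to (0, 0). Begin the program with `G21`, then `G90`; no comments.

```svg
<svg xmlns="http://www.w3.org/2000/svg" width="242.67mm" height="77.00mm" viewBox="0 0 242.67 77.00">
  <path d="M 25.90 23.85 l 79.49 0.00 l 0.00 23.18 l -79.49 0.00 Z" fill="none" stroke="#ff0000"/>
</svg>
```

Since the viewBox matches the mm dimensions, user units are millimetres directly. The only transform is the Y-flip y_m = 77.00 − y_svg.

Shape 1 is a rectangle drawn with `<path>`. Its stroke #ff0000 means engrave at S266, F3683. After flipping Y the toolpath is (25.90,53.15) → (105.39,53.15) → (105.39,29.97) → (25.90,29.97) → (25.90,53.15), returning to the start.

G21
G90
G0 X25.90 Y53.15
M3 S266
G1 X105.39 Y53.15 F3683
G1 X105.39 Y29.97 F3683
G1 X25.90 Y29.97 F3683
G1 X25.90 Y53.15 F3683
M5
G0 X0.00 Y0.00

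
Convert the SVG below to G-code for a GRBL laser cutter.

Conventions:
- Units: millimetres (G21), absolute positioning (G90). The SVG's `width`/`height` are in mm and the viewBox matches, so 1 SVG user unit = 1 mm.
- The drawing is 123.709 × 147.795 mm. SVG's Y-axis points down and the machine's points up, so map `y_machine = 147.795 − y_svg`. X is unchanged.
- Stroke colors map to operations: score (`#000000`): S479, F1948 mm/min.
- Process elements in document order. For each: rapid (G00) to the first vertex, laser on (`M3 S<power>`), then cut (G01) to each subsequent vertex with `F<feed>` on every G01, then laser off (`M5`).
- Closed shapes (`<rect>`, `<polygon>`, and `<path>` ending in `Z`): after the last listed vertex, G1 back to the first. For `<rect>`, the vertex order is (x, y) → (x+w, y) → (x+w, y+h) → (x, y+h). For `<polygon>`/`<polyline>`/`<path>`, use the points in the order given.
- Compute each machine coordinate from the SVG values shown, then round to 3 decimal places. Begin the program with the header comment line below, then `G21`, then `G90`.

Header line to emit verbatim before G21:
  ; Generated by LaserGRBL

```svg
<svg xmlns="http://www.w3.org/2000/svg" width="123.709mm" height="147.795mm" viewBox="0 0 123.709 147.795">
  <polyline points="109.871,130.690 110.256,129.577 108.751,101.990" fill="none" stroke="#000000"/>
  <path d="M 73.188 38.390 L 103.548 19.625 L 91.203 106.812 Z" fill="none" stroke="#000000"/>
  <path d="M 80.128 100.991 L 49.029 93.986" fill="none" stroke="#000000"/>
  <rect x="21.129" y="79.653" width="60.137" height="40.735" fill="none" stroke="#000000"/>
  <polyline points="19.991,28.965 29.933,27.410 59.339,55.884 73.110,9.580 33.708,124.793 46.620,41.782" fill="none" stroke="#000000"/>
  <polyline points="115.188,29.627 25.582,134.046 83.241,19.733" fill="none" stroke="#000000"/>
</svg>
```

1 u = 1 mm; y_m = 147.795 − y.

[1] `<polyline>` open polyline, #000000→score S479 F1948: (109.871,17.105) → (110.256,18.218) → (108.751,45.805)

[2] `<path>` closed polygon, #000000→score S479 F1948: (73.188,109.405) → (103.548,128.170) → (91.203,40.983) → (73.188,109.405) (closed)

[3] `<path>` line segment, #000000→score S479 F1948: (80.128,46.804) → (49.029,53.809)

[4] `<rect>` rectangle, #000000→score S479 F1948: (21.129,68.142) → (81.266,68.142) → (81.266,27.407) → (21.129,27.407) → (21.129,68.142) (closed)

[5] `<polyline>` open polyline, #000000→score S479 F1948: (19.991,118.830) → (29.933,120.385) → (59.339,91.911) → (73.110,138.215) → (33.708,23.002) → (46.620,106.013)

[6] `<polyline>` open polyline, #000000→score S479 F1948: (115.188,118.168) → (25.582,13.749) → (83.241,128.062)

; Generated by LaserGRBL
G21
G90
G00 X109.871 Y17.105
M3 S479
G01 X110.256 Y18.218 F1948
G01 X108.751 Y45.805 F1948
M5
G00 X73.188 Y109.405
M3 S479
G01 X103.548 Y128.170 F1948
G01 X91.203 Y40.983 F1948
G01 X73.188 Y109.405 F1948
M5
G00 X80.128 Y46.804
M3 S479
G01 X49.029 Y53.809 F1948
M5
G00 X21.129 Y68.142
M3 S479
G01 X81.266 Y68.142 F1948
G01 X81.266 Y27.407 F1948
G01 X21.129 Y27.407 F1948
G01 X21.129 Y68.142 F1948
M5
G00 X19.991 Y118.830
M3 S479
G01 X29.933 Y120.385 F1948
G01 X59.339 Y91.911 F1948
G01 X73.110 Y138.215 F1948
G01 X33.708 Y23.002 F1948
G01 X46.620 Y106.013 F1948
M5
G00 X115.188 Y118.168
M3 S479
G01 X25.582 Y13.749 F1948
G01 X83.241 Y128.062 F1948
M5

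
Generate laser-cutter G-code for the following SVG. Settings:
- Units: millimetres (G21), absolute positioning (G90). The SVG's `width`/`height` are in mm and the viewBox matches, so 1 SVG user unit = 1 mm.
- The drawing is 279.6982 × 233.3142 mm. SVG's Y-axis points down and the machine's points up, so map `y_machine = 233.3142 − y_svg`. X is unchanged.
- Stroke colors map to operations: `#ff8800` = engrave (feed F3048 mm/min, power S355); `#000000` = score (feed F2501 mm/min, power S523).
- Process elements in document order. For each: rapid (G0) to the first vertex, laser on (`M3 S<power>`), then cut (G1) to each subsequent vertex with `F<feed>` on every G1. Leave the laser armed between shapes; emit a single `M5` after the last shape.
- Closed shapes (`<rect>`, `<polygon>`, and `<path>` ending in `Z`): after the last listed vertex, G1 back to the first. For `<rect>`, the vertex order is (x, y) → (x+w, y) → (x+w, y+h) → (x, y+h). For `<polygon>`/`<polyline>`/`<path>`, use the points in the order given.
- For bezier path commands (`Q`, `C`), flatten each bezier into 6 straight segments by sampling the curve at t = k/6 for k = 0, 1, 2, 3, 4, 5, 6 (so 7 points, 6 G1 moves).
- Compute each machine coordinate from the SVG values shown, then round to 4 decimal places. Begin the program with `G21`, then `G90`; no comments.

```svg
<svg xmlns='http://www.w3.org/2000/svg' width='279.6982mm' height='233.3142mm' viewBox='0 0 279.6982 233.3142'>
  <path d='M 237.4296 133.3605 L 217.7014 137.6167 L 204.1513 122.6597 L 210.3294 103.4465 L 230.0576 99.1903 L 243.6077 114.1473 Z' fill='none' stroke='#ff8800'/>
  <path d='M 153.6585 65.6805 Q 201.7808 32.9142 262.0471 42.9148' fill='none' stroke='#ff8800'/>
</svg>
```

1 u = 1 mm; y_m = 233.3142 − y.

[1] `<path>` regular polygon, #ff8800→engrave S355 F3048: (237.4296,99.9537) → (217.7014,95.6975) → (204.1513,110.6545) → (210.3294,129.8677) → (230.0576,134.1239) → (243.6077,119.1669) → (237.4296,99.9537) (closed)

[2] `<path>` quadratic bezier, #ff8800→engrave S355 F3048: (153.6585,167.6337) → (170.0366,177.3678) → (187.0894,184.7260) → (204.8168,189.7083) → (223.2189,192.3146) → (242.2957,192.5450) → (262.0471,190.3994)

G21
G90
G0 X237.4296 Y99.9537
M3 S355
G1 X217.7014 Y95.6975 F3048
G1 X204.1513 Y110.6545 F3048
G1 X210.3294 Y129.8677 F3048
G1 X230.0576 Y134.1239 F3048
G1 X243.6077 Y119.1669 F3048
G1 X237.4296 Y99.9537 F3048
G0 X153.6585 Y167.6337
M3 S355
G1 X170.0366 Y177.3678 F3048
G1 X187.0894 Y184.7260 F3048
G1 X204.8168 Y189.7083 F3048
G1 X223.2189 Y192.3146 F3048
G1 X242.2957 Y192.5450 F3048
G1 X262.0471 Y190.3994 F3048
M5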